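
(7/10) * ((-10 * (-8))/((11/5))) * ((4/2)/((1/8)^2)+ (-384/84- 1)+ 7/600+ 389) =2148049/165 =13018.48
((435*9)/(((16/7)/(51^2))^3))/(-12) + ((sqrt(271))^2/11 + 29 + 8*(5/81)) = -7017838865573551645/14598144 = -480735007516.95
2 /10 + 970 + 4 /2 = 4861 /5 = 972.20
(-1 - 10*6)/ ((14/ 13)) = -793/ 14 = -56.64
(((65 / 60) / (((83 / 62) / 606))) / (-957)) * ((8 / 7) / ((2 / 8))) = -1302496 / 556017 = -2.34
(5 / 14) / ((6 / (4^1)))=5 / 21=0.24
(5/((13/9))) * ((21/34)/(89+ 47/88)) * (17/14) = 2970/102427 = 0.03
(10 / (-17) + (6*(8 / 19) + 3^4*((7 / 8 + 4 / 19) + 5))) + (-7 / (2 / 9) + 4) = 1207673 / 2584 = 467.37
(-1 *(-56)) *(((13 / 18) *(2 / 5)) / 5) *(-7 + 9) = 1456 / 225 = 6.47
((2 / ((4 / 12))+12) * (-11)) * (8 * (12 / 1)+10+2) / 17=-21384 / 17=-1257.88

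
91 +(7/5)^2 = 2324/25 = 92.96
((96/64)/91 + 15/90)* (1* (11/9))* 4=2200/2457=0.90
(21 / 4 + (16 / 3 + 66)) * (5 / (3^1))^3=114875 / 324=354.55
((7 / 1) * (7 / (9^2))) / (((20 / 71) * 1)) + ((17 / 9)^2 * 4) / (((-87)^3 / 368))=2282423777 / 1066774860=2.14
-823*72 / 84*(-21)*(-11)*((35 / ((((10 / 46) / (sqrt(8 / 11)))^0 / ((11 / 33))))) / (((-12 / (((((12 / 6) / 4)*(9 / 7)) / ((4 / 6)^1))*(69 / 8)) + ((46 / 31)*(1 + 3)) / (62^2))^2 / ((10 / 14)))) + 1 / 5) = -48794032963317697407 / 71097796178890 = -686294.59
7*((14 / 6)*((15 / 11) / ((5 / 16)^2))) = 12544 / 55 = 228.07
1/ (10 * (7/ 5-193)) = -1/ 1916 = -0.00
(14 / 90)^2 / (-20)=-49 / 40500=-0.00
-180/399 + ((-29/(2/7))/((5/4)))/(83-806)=-162902/480795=-0.34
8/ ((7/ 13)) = 104/ 7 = 14.86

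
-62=-62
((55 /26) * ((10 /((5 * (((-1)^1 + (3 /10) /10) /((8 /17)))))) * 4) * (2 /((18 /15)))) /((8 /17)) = -110000 /3783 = -29.08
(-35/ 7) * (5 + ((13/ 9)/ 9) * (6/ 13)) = -685/ 27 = -25.37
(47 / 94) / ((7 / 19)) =19 / 14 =1.36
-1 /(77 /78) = -78 /77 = -1.01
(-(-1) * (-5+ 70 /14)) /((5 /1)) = 0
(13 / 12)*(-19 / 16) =-247 / 192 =-1.29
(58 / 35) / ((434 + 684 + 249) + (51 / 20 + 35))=232 / 196637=0.00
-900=-900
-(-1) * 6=6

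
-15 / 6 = -5 / 2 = -2.50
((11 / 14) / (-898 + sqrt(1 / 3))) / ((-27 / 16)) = 88*sqrt(3) / 457230879 + 79024 / 152410293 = 0.00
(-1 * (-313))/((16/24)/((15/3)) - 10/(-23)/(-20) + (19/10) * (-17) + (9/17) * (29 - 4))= -367149/22232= -16.51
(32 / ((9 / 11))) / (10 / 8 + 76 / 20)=7040 / 909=7.74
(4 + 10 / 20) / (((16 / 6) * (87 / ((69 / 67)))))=621 / 31088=0.02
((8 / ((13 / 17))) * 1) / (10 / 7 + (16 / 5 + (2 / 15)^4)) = 24097500 / 10662353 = 2.26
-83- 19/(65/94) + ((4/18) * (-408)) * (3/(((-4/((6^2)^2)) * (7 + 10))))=329779/65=5073.52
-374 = -374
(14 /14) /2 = 0.50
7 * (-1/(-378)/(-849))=-1/45846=-0.00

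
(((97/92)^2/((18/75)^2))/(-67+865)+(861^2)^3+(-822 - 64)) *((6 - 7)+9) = 99060372223918718431829425/30394224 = 3259184120769746200.19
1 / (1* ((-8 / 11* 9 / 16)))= -22 / 9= -2.44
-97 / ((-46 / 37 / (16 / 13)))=28712 / 299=96.03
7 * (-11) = -77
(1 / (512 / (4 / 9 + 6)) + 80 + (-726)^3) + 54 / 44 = -9698061409601 / 25344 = -382657094.76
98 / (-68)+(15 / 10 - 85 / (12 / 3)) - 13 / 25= -36909 / 1700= -21.71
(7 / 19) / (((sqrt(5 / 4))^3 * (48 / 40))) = 28 * sqrt(5) / 285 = 0.22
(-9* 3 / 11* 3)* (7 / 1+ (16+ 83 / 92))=-178119 / 1012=-176.01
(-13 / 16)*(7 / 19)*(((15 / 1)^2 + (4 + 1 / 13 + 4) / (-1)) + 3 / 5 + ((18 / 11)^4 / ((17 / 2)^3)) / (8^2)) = -65.11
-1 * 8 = -8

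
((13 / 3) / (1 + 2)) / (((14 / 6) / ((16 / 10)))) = 104 / 105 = 0.99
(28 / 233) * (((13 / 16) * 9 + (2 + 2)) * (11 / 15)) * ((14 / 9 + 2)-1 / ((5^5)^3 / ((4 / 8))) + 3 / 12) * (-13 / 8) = -757501129147129367 / 122871093750000000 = -6.17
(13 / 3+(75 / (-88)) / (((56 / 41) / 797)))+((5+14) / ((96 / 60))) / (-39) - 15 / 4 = -31842211 / 64064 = -497.04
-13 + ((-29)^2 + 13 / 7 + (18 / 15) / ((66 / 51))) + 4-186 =648.78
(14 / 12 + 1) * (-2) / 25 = -13 / 75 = -0.17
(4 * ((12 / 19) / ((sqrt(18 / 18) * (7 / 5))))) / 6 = 40 / 133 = 0.30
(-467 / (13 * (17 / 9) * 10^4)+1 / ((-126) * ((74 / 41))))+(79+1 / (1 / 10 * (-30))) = 405219670307 / 5151510000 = 78.66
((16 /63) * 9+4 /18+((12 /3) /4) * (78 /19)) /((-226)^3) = -1979 /3454295418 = -0.00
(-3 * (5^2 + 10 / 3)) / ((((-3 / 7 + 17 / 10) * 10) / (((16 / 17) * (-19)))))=10640 / 89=119.55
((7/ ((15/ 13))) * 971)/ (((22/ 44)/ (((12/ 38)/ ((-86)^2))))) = 88361/ 175655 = 0.50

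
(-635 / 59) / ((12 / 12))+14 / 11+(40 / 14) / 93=-3996529 / 422499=-9.46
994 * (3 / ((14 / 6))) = 1278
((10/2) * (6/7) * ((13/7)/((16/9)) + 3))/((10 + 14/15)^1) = 101925/64288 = 1.59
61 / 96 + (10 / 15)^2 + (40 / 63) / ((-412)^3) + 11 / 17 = 21557682385 / 12483313248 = 1.73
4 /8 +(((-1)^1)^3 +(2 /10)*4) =3 /10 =0.30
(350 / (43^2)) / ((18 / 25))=4375 / 16641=0.26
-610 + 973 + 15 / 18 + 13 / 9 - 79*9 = -6223 / 18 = -345.72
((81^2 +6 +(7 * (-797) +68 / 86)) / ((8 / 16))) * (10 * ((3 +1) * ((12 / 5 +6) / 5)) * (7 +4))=314293056 / 215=1461828.17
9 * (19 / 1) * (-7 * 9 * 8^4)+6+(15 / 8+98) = -353008817 / 8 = -44126102.12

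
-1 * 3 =-3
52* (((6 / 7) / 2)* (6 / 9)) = 104 / 7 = 14.86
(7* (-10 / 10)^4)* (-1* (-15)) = 105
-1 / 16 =-0.06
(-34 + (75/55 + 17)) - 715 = -8037/11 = -730.64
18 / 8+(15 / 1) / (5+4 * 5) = 57 / 20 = 2.85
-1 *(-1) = 1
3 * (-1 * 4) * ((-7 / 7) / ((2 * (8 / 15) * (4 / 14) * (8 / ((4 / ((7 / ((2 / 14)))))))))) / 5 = 9 / 112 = 0.08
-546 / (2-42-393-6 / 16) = 4368 / 3467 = 1.26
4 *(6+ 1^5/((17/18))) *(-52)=-24960/17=-1468.24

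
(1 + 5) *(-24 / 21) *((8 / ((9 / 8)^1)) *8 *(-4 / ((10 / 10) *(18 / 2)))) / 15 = 32768 / 2835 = 11.56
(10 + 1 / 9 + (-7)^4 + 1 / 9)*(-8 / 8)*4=-86804 / 9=-9644.89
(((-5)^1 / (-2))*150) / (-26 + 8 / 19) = -2375 / 162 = -14.66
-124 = -124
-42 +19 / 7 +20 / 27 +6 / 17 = -122711 / 3213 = -38.19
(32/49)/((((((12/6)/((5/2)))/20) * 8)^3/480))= 468750/49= 9566.33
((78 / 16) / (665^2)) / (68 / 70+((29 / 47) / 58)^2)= 28717 / 2530866310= 0.00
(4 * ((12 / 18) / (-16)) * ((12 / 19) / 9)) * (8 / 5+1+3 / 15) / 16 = -7 / 3420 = -0.00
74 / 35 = 2.11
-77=-77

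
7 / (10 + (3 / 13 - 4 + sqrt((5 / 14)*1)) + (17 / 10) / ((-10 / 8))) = 50418550 / 34554321 - 739375*sqrt(70) / 34554321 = 1.28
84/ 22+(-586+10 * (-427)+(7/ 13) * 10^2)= -686162/ 143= -4798.34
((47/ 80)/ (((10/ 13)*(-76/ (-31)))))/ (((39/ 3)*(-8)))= -1457/ 486400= -0.00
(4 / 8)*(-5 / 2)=-5 / 4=-1.25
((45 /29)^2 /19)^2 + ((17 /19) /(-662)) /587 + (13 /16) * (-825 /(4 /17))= -9045010238166407941 /3175011206462528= -2848.81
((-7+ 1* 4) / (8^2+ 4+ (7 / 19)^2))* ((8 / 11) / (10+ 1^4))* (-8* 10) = 231040 / 992079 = 0.23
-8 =-8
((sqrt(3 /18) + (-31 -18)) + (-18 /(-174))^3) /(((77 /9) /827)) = -8894638062 /1877953 + 2481 *sqrt(6) /154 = -4696.89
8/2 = 4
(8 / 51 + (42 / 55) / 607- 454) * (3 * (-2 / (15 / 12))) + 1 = 6184654269 / 2837725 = 2179.44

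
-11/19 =-0.58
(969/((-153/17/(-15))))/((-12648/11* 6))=-1045/4464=-0.23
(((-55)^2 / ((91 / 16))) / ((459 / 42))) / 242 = 400 / 1989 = 0.20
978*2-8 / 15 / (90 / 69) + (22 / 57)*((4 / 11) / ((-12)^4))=7223171353 / 3693600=1955.59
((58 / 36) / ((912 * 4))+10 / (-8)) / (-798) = 82051 / 52399872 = 0.00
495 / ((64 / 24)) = 1485 / 8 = 185.62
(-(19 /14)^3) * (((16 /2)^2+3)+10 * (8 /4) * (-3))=-17.50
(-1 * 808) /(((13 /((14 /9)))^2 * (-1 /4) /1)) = 633472 /13689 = 46.28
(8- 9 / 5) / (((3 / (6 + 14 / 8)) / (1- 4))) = -961 / 20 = -48.05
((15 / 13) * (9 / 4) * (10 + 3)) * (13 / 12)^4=46.49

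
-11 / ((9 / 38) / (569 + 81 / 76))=-476575 / 18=-26476.39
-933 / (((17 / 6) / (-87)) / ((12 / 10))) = 2922156 / 85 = 34378.31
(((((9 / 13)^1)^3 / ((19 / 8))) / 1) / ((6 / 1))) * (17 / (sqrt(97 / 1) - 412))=-2269296 / 2360524907 - 5508 * sqrt(97) / 2360524907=-0.00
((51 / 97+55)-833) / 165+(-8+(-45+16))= -133520 / 3201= -41.71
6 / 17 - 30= -29.65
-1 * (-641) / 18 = 35.61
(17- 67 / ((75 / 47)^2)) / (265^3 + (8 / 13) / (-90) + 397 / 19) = -6468683 / 12927888377750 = -0.00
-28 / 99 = -0.28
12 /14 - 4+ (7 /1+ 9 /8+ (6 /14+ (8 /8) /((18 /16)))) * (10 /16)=1589 /576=2.76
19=19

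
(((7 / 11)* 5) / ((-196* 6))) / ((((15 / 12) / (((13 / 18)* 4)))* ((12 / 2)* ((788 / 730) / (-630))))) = 23725 / 39006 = 0.61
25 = 25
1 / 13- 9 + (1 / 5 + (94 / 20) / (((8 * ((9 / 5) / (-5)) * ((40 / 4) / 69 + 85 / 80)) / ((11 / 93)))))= -214735844 / 24173955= -8.88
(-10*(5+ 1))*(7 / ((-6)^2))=-35 / 3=-11.67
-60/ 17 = -3.53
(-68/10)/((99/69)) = -782/165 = -4.74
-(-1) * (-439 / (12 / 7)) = -3073 / 12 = -256.08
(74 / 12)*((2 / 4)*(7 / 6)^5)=621859 / 93312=6.66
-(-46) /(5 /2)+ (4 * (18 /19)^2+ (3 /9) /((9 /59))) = 1178179 /48735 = 24.18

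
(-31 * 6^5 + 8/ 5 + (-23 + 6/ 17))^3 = -8604474793439596142149/ 614125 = -14010950203036183.42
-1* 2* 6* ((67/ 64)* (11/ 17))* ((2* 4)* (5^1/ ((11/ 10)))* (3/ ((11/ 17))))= -15075/ 11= -1370.45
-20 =-20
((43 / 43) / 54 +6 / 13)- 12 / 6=-1067 / 702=-1.52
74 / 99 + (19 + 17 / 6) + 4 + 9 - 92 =-11171 / 198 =-56.42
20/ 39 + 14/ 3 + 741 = 29101/ 39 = 746.18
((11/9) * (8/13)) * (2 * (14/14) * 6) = 352/39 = 9.03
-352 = -352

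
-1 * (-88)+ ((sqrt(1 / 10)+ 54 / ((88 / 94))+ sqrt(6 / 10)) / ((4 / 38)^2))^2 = 88+ 130321 * (11 * sqrt(10)+ 22 * sqrt(15)+ 6345)^2 / 193600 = 28134954.46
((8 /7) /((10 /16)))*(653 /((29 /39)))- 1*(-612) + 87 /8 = 18096849 /8120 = 2228.68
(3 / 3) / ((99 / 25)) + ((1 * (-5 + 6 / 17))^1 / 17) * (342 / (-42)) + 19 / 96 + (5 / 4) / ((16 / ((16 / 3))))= 19822685 / 6408864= 3.09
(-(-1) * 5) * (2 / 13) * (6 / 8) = 15 / 26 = 0.58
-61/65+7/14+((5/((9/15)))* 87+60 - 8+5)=781.56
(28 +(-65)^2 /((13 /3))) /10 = 100.30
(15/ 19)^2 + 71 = 71.62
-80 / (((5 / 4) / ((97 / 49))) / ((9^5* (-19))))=6964947648 / 49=142141788.73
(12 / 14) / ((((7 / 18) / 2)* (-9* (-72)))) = 1 / 147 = 0.01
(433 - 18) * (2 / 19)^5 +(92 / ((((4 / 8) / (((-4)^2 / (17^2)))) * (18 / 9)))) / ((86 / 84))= 153247375136 / 30770482273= 4.98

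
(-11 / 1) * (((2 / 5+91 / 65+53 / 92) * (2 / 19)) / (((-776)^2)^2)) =-12023 / 1584631635845120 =-0.00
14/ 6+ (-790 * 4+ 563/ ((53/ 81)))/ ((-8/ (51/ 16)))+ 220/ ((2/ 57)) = 146301709/ 20352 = 7188.57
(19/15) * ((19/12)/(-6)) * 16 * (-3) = 722/45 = 16.04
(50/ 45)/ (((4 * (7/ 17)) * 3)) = 85/ 378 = 0.22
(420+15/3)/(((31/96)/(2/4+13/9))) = 2559.14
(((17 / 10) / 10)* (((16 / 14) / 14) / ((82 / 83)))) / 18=0.00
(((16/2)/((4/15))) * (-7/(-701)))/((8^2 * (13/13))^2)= 0.00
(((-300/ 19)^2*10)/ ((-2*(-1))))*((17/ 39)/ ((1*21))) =850000/ 32851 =25.87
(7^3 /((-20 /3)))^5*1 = -1153657446916149 /3200000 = -360517952.16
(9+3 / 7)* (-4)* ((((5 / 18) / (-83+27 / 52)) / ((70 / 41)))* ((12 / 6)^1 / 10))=46904 / 3152415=0.01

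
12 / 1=12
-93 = -93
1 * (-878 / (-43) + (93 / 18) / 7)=21.16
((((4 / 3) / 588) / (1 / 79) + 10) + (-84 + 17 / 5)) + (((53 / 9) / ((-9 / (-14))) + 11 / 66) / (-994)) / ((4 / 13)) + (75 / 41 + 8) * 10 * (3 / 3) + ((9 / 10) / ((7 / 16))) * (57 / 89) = 479737042339 / 16452552816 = 29.16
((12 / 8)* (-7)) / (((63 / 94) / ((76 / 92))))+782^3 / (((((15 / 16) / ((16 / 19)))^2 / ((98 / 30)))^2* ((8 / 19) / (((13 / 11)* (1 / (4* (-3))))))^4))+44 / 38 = 58698458834588771627821 / 5903162667703125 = 9943561.13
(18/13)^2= 324/169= 1.92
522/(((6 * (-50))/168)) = -292.32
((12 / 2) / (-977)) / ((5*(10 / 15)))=-9 / 4885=-0.00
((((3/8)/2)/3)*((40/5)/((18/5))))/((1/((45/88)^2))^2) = 2278125/239878144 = 0.01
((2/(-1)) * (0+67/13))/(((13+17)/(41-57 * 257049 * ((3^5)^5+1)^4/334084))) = 7766060344317477787419063000000000000000000000000.00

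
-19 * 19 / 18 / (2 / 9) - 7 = -389 / 4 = -97.25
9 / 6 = 3 / 2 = 1.50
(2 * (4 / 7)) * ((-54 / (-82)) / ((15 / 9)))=648 / 1435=0.45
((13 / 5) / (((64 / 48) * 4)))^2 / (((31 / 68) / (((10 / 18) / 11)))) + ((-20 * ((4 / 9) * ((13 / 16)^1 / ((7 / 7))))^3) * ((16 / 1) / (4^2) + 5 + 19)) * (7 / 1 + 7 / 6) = -45880807999 / 238645440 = -192.26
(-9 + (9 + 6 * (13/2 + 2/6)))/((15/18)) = 246/5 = 49.20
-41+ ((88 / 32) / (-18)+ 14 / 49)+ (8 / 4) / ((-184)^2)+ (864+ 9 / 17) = 14932907195 / 18129888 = 823.66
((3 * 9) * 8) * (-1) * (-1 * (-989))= -213624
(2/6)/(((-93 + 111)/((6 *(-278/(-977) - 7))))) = -729/977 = -0.75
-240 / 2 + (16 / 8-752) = -870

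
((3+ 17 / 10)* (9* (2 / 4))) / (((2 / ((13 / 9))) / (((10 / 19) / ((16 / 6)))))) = 1833 / 608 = 3.01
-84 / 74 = -42 / 37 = -1.14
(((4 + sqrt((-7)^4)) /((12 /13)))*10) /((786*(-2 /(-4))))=3445 /2358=1.46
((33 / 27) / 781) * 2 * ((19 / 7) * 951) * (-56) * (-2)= 192736 / 213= 904.86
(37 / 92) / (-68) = -37 / 6256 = -0.01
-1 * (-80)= 80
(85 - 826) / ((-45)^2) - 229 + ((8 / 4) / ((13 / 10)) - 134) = -3175036 / 8775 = -361.83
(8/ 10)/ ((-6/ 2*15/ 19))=-76/ 225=-0.34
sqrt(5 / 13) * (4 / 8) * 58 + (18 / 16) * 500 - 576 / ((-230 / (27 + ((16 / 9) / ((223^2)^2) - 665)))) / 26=29 * sqrt(65) / 13 + 3704838174139283 / 7394190588590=519.03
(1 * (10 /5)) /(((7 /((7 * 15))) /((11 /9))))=110 /3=36.67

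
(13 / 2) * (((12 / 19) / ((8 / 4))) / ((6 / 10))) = 65 / 19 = 3.42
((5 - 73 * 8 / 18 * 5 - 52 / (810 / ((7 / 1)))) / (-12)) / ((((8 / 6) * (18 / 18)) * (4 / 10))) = 24.64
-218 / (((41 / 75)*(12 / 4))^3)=-3406250 / 68921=-49.42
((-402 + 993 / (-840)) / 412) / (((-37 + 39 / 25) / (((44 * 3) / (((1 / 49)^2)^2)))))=15340147814145 / 730064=21012058.96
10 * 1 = 10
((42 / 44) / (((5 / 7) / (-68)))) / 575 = -4998 / 31625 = -0.16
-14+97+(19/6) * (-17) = 175/6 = 29.17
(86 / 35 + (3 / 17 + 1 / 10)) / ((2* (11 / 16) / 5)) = 13012 / 1309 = 9.94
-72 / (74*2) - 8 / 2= -166 / 37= -4.49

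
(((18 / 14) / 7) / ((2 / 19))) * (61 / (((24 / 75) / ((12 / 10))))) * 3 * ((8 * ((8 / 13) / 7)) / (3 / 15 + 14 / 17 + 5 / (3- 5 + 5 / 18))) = -3298282200 / 7361809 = -448.03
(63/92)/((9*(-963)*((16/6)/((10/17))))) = -35/2008176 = -0.00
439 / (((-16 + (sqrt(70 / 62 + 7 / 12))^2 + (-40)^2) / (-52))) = -8492016 / 589885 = -14.40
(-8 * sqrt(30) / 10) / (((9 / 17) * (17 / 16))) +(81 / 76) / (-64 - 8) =-64 * sqrt(30) / 45 - 9 / 608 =-7.80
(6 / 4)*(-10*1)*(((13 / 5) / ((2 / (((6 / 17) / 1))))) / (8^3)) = -117 / 8704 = -0.01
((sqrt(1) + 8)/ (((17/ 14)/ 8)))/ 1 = 1008/ 17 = 59.29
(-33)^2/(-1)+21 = -1068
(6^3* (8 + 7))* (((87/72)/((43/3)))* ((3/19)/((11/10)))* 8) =2818800/8987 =313.65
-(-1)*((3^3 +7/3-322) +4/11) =-9646/33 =-292.30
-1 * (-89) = 89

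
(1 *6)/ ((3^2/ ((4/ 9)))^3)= 128/ 177147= 0.00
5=5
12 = 12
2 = 2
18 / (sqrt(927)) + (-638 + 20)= -618 + 6 * sqrt(103) / 103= -617.41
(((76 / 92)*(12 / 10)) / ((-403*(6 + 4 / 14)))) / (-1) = 399 / 1019590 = 0.00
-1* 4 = -4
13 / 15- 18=-257 / 15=-17.13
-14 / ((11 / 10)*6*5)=-14 / 33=-0.42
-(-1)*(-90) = -90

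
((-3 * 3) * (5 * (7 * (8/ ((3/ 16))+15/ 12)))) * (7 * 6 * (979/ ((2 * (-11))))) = 103421115/ 4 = 25855278.75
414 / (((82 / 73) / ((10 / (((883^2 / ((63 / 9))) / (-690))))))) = -729861300 / 31967249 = -22.83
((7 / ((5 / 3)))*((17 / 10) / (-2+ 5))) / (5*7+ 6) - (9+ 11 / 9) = -187529 / 18450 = -10.16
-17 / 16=-1.06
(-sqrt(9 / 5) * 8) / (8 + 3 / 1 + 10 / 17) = -0.93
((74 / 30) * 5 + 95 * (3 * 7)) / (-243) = -8.26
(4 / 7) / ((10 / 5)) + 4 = 30 / 7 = 4.29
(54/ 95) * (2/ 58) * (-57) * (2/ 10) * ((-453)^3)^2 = -1399923250766981298/ 725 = -1930928621747560.41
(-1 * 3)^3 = -27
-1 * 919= -919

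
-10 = -10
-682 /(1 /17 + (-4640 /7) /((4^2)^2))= 59024 /219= 269.52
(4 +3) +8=15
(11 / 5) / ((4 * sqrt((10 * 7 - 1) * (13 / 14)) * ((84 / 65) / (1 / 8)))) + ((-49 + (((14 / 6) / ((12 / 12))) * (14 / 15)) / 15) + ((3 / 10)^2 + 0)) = -26333 / 540 + 11 * sqrt(12558) / 185472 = -48.76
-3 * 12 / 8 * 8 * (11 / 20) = -99 / 5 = -19.80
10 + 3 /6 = 21 /2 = 10.50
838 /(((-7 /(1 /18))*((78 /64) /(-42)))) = 26816 /117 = 229.20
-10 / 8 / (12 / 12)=-5 / 4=-1.25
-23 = -23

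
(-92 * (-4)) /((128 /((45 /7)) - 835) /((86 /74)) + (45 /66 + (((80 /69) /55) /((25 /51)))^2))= -264997260000 /504554702413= -0.53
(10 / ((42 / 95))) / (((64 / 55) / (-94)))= -1227875 / 672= -1827.19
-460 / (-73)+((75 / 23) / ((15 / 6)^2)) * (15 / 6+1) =13646 / 1679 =8.13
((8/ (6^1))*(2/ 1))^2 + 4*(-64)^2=147520/ 9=16391.11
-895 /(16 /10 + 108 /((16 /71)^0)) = -4475 /548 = -8.17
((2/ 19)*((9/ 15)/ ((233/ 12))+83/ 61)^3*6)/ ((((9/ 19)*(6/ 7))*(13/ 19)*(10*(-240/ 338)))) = -1672111751025847859/ 1938032434077975000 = -0.86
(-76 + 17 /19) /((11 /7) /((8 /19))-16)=6.12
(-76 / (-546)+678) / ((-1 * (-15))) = 185132 / 4095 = 45.21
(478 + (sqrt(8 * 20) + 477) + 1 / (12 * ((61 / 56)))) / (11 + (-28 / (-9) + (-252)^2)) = 36 * sqrt(10) / 571663 + 524337 / 34871443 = 0.02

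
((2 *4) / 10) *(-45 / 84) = -3 / 7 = -0.43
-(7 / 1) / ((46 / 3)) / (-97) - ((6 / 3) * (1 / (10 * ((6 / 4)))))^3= 35179 / 15059250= 0.00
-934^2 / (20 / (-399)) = 87017511 / 5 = 17403502.20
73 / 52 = 1.40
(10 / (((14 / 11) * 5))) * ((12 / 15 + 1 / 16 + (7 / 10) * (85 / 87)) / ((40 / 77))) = 1302323 / 278400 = 4.68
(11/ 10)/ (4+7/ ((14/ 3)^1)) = 1/ 5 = 0.20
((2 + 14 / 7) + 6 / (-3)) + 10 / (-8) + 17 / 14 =55 / 28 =1.96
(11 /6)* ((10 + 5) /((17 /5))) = 275 /34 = 8.09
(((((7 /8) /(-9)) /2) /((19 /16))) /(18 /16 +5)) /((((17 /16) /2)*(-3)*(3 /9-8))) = -256 /468027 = -0.00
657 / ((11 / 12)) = 7884 / 11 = 716.73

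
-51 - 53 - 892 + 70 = -926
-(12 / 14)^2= -36 / 49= -0.73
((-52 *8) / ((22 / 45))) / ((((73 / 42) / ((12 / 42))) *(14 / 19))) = -1067040 / 5621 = -189.83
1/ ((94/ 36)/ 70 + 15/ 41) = 51660/ 20827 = 2.48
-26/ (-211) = 26/ 211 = 0.12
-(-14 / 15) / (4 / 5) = 7 / 6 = 1.17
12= 12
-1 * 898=-898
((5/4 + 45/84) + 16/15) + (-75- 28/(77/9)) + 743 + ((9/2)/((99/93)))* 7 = 805232/1155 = 697.17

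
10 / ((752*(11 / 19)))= 0.02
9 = 9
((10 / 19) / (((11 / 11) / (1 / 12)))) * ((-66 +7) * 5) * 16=-11800 / 57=-207.02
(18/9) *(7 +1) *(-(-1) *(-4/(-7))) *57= 3648/7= 521.14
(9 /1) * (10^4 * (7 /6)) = 105000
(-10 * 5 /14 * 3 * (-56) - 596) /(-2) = -2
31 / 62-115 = -229 / 2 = -114.50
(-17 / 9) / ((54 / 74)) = -629 / 243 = -2.59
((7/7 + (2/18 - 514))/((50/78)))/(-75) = 60008/5625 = 10.67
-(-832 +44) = 788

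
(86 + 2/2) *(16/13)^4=5701632/28561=199.63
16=16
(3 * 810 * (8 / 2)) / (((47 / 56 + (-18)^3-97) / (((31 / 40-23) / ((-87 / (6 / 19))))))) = -8065008 / 60973109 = -0.13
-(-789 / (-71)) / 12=-263 / 284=-0.93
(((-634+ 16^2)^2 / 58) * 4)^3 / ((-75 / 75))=-23336772152504832 / 24389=-956856457932.05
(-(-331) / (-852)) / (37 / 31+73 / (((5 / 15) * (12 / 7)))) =-10261 / 3405657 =-0.00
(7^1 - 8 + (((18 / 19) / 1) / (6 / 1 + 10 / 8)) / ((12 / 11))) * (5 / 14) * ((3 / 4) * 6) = -21825 / 15428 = -1.41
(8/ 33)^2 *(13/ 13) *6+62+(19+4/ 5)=149107/ 1815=82.15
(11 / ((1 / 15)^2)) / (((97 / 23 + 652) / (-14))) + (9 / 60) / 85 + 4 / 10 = -149389609 / 2850900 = -52.40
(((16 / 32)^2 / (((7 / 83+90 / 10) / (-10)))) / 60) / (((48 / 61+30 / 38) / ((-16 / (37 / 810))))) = 2885910 / 2831647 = 1.02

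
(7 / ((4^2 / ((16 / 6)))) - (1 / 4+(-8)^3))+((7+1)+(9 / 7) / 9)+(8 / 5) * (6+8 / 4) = 224221 / 420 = 533.86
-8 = -8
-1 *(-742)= 742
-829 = -829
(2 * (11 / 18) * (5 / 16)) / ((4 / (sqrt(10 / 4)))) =55 * sqrt(10) / 1152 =0.15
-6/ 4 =-3/ 2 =-1.50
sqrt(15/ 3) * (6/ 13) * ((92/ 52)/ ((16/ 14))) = 483 * sqrt(5)/ 676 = 1.60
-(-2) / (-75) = -0.03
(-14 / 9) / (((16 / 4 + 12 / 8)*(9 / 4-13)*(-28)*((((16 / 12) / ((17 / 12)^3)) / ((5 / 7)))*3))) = -24565 / 51492672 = -0.00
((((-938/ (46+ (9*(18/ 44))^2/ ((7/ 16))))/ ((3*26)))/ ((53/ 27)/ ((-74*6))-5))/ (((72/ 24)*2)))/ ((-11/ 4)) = -0.00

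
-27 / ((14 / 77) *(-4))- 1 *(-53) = 721 / 8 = 90.12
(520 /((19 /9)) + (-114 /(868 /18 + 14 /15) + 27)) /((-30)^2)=632747 /2101400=0.30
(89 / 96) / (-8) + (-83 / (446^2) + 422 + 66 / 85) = 1372085557747 / 3246309120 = 422.66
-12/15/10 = -2/25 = -0.08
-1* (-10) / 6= 5 / 3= 1.67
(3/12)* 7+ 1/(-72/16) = 55/36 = 1.53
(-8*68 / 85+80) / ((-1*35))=-368 / 175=-2.10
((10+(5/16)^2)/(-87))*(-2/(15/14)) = 3619/16704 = 0.22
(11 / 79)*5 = 55 / 79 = 0.70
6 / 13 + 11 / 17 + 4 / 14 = 2157 / 1547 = 1.39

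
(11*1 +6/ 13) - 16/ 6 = 343/ 39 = 8.79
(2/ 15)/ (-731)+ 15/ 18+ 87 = 1926181/ 21930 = 87.83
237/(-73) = -3.25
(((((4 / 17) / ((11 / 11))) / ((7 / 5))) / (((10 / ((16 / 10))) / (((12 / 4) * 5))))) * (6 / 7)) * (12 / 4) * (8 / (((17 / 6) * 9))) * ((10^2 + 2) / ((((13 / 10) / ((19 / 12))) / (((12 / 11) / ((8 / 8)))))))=5253120 / 119119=44.10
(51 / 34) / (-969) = -1 / 646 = -0.00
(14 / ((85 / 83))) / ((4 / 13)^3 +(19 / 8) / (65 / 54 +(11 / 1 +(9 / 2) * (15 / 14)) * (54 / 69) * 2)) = 2305414093528 / 20336432665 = 113.36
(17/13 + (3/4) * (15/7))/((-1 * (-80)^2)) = -1061/2329600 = -0.00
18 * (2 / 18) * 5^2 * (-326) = -16300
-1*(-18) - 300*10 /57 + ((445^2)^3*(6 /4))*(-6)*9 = -11950846981077797533 /19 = -628991946372515659.63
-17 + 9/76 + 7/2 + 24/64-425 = -66577/152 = -438.01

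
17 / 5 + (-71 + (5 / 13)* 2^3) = -4194 / 65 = -64.52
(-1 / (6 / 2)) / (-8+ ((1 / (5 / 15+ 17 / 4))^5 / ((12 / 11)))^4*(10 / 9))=876421544333880634307861328125 / 21034117064013011967216075184056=0.04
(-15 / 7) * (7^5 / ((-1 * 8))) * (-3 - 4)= -252105 / 8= -31513.12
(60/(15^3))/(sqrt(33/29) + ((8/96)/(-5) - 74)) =-2060624/8577497235 - 64 *sqrt(957)/571833149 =-0.00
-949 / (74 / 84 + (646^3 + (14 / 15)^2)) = -2989350 / 849196333919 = -0.00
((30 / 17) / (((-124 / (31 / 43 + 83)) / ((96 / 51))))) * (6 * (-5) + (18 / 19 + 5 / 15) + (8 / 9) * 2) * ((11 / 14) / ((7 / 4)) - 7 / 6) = -914896000 / 21097391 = -43.37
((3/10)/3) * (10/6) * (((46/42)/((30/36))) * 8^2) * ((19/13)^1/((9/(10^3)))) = 5593600/2457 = 2276.60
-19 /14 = -1.36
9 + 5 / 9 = 9.56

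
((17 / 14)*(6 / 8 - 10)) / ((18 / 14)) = -629 / 72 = -8.74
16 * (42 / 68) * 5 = 840 / 17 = 49.41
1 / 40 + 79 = 3161 / 40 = 79.02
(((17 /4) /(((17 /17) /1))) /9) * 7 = 119 /36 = 3.31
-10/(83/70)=-700/83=-8.43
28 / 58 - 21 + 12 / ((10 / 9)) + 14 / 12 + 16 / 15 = -6511 / 870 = -7.48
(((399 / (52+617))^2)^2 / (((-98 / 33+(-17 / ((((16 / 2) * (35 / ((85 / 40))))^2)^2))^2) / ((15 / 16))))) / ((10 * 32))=-19174583910044376801843609600000000 / 153613602620253112365888291420425824703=-0.00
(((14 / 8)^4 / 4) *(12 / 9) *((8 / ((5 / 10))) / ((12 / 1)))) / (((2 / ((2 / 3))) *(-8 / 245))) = -588245 / 13824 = -42.55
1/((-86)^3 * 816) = -1/519021696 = -0.00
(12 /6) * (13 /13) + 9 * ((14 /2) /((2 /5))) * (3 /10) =197 /4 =49.25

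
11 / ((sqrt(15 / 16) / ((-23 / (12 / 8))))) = -2024 * sqrt(15) / 45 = -174.20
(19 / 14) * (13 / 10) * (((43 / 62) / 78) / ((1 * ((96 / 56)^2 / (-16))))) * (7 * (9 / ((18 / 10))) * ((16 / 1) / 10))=-40033 / 8370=-4.78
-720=-720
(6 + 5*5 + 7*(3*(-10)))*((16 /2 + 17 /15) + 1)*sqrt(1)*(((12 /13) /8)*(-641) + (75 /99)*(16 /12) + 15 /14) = 17619002936 /135135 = 130380.75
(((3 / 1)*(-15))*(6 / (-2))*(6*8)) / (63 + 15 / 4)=8640 / 89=97.08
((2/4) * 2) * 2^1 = 2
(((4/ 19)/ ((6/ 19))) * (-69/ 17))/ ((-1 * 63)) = 46/ 1071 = 0.04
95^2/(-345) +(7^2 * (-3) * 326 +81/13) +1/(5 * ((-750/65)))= -10750981387/224250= -47941.95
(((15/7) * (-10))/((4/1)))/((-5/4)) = 30/7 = 4.29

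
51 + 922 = 973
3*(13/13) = 3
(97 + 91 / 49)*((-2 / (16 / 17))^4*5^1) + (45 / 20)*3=72294049 / 7168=10085.67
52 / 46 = 26 / 23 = 1.13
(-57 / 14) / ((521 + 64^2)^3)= -1 / 24173125326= -0.00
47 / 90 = 0.52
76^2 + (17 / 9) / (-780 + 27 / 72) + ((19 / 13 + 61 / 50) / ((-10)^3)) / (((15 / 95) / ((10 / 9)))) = 21074495829757 / 3648645000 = 5775.98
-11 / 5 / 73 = -11 / 365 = -0.03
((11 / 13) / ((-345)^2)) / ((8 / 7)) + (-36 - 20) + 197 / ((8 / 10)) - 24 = 2057942327 / 12378600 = 166.25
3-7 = -4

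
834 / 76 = 417 / 38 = 10.97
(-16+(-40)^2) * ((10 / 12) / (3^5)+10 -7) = 385352 / 81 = 4757.43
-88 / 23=-3.83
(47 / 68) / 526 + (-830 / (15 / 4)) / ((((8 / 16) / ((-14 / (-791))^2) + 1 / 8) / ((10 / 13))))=-0.11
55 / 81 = 0.68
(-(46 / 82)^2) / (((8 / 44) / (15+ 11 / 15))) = -686642 / 25215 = -27.23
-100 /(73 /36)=-3600 /73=-49.32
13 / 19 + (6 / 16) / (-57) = 103 / 152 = 0.68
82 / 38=41 / 19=2.16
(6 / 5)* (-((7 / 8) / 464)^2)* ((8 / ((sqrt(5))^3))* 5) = -147* sqrt(5) / 21529600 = -0.00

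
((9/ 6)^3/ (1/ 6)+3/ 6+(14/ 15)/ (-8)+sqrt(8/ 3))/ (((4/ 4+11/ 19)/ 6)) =38 * sqrt(6)/ 15+11761/ 150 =84.61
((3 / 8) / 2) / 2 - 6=-189 / 32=-5.91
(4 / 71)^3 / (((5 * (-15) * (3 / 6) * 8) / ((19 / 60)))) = -76 / 402649875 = -0.00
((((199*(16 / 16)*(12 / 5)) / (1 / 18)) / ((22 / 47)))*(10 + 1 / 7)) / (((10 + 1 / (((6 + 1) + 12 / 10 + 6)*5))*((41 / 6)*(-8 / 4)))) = -1697345028 / 1247015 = -1361.13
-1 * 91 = -91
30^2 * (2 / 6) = 300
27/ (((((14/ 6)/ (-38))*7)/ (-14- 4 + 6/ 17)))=923400/ 833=1108.52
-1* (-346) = 346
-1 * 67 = -67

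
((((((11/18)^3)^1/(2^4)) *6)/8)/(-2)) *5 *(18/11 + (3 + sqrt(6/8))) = -10285/82944 - 6655 *sqrt(3)/497664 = -0.15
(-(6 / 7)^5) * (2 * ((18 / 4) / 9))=-7776 / 16807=-0.46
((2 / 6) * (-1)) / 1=-1 / 3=-0.33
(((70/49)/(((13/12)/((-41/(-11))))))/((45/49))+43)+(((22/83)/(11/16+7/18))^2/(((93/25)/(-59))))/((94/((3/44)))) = 200080344170351/4138056502437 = 48.35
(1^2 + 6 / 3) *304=912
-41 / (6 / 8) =-164 / 3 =-54.67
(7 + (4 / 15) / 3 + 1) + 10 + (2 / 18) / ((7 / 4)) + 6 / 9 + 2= 2186 / 105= 20.82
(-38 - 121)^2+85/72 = 1820317/72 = 25282.18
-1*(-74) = 74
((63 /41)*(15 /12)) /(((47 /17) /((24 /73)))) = 32130 /140671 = 0.23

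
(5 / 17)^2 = 25 / 289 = 0.09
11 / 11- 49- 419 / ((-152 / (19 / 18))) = -6493 / 144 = -45.09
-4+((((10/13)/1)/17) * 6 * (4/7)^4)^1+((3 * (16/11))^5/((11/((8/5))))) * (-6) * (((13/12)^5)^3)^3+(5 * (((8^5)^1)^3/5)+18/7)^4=2153864689232331465477532630663339660249447694881527739575938292778661227956334917852335219819077381529527/1405462288010787733744021827289337799684557258096640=1532495540866336864400282000000000000000000000000000000.00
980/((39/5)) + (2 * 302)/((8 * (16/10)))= 107845/624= 172.83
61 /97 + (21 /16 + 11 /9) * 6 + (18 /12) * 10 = 71789 /2328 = 30.84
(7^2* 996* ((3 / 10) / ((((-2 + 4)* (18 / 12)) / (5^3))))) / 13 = 610050 / 13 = 46926.92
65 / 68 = 0.96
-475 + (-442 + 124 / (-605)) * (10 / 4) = -191242 / 121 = -1580.51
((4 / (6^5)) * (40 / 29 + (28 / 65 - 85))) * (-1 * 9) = 52271 / 135720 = 0.39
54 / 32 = 27 / 16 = 1.69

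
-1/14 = -0.07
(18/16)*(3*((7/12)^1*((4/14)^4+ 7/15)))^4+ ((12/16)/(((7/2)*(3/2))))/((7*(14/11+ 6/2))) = 4004873892682933007/7494226542109440000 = 0.53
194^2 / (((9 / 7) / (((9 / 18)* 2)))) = 263452 / 9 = 29272.44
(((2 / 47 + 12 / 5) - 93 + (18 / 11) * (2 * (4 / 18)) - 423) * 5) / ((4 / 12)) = -3976998 / 517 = -7692.45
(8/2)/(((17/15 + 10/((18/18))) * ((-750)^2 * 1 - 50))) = 6/9392915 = 0.00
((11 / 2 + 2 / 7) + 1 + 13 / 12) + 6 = 1165 / 84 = 13.87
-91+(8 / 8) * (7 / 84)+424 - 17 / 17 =3985 / 12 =332.08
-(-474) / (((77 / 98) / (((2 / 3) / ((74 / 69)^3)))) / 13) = 2361651201 / 557183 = 4238.56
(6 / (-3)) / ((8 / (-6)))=3 / 2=1.50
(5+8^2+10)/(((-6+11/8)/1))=-632/37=-17.08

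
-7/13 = -0.54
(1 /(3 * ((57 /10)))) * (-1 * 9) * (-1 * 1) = 10 /19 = 0.53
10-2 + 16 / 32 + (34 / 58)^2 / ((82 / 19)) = 295834 / 34481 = 8.58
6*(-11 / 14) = -33 / 7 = -4.71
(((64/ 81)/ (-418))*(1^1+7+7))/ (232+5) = -160/ 1337391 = -0.00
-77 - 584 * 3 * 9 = -15845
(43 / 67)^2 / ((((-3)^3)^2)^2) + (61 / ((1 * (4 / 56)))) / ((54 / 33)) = 1245038305666 / 2385638649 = 521.89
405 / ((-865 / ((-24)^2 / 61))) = -46656 / 10553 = -4.42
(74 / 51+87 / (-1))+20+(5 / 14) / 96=-65.55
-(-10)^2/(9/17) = -188.89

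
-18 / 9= -2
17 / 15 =1.13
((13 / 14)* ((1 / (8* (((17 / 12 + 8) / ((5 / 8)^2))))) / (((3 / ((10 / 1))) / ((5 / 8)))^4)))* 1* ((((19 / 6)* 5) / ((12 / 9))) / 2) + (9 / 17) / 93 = 6423091516021 / 11801868632064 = 0.54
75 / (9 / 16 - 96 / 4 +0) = -16 / 5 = -3.20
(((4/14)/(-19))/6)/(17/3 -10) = 0.00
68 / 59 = 1.15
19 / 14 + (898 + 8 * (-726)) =-68721 / 14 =-4908.64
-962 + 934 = -28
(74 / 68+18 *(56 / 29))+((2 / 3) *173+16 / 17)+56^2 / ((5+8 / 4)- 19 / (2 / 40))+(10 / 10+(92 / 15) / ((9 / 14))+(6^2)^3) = 2324130545189 / 49650030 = 46810.25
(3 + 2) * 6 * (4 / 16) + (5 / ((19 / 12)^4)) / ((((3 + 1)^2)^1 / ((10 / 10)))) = 1967775 / 260642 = 7.55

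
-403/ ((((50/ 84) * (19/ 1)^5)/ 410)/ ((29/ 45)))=-13416676/ 185707425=-0.07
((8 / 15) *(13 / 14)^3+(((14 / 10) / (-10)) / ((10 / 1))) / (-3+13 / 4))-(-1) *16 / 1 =2105722 / 128625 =16.37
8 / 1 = 8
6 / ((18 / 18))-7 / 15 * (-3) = 37 / 5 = 7.40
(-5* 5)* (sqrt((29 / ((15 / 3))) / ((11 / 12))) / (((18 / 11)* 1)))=-5* sqrt(4785) / 9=-38.43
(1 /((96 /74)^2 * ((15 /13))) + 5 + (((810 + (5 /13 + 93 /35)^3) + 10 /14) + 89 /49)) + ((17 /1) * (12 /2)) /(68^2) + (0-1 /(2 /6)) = 9333038065324391 /11068450848000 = 843.21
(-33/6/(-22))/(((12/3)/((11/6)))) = 11/96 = 0.11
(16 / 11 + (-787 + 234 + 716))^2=3272481 / 121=27045.30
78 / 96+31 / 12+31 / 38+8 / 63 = 83093 / 19152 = 4.34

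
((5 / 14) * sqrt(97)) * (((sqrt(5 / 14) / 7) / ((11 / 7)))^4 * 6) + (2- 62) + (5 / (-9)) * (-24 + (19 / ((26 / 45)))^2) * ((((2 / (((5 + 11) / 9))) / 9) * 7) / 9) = -117.11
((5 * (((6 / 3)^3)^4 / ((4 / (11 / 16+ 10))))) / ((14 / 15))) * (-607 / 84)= -20759400 / 49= -423661.22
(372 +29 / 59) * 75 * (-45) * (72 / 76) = -1335102750 / 1121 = -1190992.64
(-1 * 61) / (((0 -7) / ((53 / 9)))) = 3233 / 63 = 51.32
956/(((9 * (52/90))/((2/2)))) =183.85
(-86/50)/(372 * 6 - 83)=-43/53725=-0.00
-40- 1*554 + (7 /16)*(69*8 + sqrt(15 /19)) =-705 /2 + 7*sqrt(285) /304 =-352.11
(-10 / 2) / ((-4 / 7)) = 35 / 4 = 8.75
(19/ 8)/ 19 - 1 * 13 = -103/ 8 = -12.88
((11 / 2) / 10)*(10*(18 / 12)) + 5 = 53 / 4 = 13.25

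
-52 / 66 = -26 / 33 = -0.79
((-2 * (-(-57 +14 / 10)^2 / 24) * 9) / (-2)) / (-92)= 12.60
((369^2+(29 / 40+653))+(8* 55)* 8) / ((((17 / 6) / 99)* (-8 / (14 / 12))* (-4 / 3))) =11670235731 / 21760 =536315.98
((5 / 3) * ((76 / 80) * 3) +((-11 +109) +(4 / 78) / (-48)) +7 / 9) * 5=484505 / 936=517.63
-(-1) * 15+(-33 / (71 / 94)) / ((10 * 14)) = 72999 / 4970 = 14.69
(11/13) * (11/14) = 121/182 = 0.66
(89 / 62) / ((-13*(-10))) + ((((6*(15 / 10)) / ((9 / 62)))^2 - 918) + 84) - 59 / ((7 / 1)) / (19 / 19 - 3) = 170062593 / 56420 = 3014.23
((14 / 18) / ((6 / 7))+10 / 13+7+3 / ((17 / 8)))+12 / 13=131411 / 11934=11.01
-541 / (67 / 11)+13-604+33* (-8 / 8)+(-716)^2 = 34300193 / 67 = 511943.18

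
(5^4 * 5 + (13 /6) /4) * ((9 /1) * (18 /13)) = 2025351 /52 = 38949.06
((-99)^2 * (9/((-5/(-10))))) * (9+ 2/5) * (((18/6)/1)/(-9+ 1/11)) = -136812159/245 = -558416.98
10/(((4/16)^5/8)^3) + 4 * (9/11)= 60473139527716/11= 5497558138883.27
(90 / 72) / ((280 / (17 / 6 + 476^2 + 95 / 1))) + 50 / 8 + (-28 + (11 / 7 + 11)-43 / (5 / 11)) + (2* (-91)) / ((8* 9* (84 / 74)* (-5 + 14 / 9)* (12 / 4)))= 567697219 / 624960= 908.37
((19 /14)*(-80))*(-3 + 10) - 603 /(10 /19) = -19057 /10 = -1905.70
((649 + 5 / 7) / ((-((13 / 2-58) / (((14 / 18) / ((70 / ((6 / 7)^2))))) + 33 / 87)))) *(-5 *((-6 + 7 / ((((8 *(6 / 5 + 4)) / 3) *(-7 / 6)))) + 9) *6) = -528227460 / 66591161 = -7.93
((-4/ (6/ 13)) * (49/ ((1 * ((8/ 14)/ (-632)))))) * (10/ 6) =7045220/ 9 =782802.22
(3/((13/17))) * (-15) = -765/13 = -58.85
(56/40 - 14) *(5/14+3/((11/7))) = -3141/110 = -28.55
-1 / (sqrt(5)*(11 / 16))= -16*sqrt(5) / 55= -0.65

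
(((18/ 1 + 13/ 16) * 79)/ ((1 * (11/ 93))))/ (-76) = -2211447/ 13376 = -165.33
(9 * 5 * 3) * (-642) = -86670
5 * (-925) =-4625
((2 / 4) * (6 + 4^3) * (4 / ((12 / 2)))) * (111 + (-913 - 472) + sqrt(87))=-89180 / 3 + 70 * sqrt(87) / 3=-29509.03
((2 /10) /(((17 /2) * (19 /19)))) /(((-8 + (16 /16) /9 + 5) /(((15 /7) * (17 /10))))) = -27 /910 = -0.03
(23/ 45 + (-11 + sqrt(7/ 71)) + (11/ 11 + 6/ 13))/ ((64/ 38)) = -100339/ 18720 + 19 * sqrt(497)/ 2272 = -5.17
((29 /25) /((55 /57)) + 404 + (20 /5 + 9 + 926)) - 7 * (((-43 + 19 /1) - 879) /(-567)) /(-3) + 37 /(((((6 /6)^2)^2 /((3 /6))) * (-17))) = 5100108487 /3786750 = 1346.83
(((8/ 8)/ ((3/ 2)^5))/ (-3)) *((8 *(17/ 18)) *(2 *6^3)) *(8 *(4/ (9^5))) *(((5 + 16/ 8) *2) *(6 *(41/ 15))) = -1279000576/ 71744535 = -17.83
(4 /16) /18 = 1 /72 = 0.01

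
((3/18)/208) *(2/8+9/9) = 5/4992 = 0.00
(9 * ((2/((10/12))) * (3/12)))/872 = 27/4360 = 0.01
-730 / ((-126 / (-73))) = -26645 / 63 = -422.94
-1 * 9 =-9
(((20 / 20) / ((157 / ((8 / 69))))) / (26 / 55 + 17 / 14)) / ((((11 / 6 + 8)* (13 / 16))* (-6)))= -98560 / 10793275389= -0.00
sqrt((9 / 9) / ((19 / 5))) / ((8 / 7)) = 7* sqrt(95) / 152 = 0.45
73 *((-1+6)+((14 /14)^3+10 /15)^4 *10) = 485815 /81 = 5997.72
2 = 2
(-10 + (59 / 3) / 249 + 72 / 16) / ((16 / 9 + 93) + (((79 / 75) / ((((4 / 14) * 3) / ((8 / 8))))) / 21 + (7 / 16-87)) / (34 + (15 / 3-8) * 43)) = -461643000 / 8148628169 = -0.06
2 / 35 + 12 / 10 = 44 / 35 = 1.26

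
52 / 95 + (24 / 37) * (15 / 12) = 4774 / 3515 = 1.36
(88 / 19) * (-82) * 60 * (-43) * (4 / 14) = 37234560 / 133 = 279959.10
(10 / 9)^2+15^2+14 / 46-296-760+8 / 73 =-112790974 / 135999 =-829.35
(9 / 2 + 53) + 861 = 1837 / 2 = 918.50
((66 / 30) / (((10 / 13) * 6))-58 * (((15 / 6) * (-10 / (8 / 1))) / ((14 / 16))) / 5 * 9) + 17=819701 / 2100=390.33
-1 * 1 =-1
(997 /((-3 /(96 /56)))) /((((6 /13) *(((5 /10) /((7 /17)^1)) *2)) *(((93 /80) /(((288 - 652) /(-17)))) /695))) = -524619804800 /80631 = -6506428.11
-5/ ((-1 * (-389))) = -5/ 389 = -0.01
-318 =-318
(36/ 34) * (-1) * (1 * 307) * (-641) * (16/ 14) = 28337328/ 119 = 238128.81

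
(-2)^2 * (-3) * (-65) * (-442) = -344760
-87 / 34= -2.56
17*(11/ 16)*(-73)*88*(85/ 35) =-2552737/ 14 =-182338.36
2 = 2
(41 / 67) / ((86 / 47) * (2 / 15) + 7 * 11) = 28905 / 3648619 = 0.01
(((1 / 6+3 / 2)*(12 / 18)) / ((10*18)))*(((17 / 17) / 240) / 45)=1 / 1749600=0.00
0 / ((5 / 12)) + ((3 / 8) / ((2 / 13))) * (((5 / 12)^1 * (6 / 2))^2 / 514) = 975 / 131584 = 0.01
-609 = -609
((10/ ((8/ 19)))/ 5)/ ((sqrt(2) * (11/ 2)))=19 * sqrt(2)/ 44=0.61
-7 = -7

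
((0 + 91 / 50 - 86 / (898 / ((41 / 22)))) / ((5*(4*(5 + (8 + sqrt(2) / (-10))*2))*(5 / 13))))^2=6942861374761 / (6098430250000*(105 - sqrt(2))^2)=0.00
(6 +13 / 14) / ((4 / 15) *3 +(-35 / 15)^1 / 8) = 13.63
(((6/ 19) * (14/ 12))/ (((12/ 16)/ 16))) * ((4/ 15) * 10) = 3584/ 171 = 20.96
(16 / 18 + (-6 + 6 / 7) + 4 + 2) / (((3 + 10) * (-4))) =-55 / 1638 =-0.03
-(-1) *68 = 68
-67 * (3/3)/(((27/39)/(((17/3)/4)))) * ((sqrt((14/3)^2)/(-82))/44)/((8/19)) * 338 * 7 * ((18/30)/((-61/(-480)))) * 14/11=5987.70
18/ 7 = 2.57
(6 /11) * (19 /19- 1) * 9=0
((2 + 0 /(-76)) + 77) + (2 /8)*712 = 257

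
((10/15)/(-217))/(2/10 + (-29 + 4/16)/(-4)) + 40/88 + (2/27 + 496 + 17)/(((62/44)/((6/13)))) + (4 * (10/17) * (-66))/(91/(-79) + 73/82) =80537065386017/105689506923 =762.02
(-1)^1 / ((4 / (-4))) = 1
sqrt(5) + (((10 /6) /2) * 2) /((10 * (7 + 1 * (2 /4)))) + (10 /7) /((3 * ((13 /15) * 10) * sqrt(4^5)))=3137 /131040 + sqrt(5)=2.26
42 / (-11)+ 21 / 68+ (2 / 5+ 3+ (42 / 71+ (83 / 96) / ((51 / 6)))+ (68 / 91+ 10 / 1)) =3285692677 / 289969680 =11.33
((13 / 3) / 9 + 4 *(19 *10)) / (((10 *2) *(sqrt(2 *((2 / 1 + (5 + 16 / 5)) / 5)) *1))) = 20533 *sqrt(102) / 11016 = 18.82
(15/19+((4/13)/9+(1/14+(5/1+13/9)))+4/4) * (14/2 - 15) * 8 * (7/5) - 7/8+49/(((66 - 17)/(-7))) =-67143253/88920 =-755.10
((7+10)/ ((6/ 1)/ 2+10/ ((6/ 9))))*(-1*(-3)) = 17/ 6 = 2.83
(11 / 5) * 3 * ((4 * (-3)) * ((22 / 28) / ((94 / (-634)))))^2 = 14445092772 / 541205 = 26690.61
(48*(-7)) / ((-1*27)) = 112 / 9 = 12.44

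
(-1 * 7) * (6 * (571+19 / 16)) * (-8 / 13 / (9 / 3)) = 64085 / 13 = 4929.62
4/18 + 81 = 731/9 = 81.22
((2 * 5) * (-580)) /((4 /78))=-113100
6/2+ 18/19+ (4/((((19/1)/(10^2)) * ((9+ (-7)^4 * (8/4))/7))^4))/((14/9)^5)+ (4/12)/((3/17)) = 25670292181830347841134/4398416795548130604543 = 5.84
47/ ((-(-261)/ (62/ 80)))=1457/ 10440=0.14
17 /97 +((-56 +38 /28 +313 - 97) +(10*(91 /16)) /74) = 65239801 /401968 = 162.30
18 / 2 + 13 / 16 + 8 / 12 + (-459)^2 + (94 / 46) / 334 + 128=38868366863 / 184368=210819.49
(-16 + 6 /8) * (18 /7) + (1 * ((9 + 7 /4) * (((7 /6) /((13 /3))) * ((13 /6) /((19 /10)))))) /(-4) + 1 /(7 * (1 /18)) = -37.47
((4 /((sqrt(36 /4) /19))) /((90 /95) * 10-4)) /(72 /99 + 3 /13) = 3971 /822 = 4.83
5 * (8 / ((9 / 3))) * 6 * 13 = 1040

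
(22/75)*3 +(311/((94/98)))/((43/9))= 68.74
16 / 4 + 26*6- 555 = -395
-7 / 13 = -0.54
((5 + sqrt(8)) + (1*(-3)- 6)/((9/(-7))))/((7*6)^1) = sqrt(2)/21 + 2/7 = 0.35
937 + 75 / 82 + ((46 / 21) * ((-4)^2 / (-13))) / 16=20992385 / 22386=937.75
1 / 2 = 0.50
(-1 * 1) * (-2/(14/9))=9/7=1.29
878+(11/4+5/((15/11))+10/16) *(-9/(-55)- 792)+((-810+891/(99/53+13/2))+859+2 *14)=-1761868211/390280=-4514.37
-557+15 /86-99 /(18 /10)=-52617 /86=-611.83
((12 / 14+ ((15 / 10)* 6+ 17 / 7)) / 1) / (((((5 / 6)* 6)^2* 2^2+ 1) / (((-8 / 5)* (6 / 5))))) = -4128 / 17675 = -0.23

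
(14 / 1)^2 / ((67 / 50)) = 9800 / 67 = 146.27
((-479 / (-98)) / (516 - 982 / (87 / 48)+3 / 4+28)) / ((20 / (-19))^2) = 5014651 / 3361400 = 1.49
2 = 2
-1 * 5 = -5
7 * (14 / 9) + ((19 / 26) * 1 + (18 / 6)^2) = 4825 / 234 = 20.62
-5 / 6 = -0.83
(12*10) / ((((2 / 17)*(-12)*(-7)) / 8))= 680 / 7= 97.14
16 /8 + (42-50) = -6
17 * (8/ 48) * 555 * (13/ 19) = 40885/ 38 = 1075.92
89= 89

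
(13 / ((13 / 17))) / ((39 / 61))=1037 / 39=26.59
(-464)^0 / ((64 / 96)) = 3 / 2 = 1.50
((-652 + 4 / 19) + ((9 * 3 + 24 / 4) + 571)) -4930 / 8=-50467 / 76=-664.04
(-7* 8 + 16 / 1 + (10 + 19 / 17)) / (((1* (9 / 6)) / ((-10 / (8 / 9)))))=7365 / 34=216.62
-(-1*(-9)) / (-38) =9 / 38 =0.24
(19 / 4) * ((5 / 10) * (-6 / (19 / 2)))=-3 / 2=-1.50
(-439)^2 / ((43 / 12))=2312652 / 43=53782.60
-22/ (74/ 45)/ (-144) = 55/ 592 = 0.09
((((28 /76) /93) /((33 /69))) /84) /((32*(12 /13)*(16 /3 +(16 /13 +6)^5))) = 111016607 /657503606253035520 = 0.00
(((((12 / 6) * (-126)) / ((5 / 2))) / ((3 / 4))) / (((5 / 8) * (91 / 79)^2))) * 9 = -43137792 / 29575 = -1458.59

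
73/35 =2.09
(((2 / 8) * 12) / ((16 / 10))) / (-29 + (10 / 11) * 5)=-165 / 2152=-0.08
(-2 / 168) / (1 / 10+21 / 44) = -55 / 2667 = -0.02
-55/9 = -6.11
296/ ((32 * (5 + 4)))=37/ 36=1.03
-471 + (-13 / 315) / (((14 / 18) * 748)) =-86315473 / 183260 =-471.00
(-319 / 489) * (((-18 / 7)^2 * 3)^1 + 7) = -419485 / 23961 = -17.51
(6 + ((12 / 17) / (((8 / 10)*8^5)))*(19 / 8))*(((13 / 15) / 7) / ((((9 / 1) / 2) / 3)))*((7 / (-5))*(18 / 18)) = -38622961 / 55705600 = -0.69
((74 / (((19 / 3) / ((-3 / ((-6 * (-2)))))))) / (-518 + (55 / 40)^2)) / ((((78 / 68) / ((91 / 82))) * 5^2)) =8288 / 37839925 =0.00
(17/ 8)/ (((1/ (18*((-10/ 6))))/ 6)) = -765/ 2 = -382.50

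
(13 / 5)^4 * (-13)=-371293 / 625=-594.07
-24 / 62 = -12 / 31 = -0.39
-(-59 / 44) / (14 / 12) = 177 / 154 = 1.15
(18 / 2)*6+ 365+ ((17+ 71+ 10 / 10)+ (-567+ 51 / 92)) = -5377 / 92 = -58.45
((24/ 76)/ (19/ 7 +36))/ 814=21/ 2095643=0.00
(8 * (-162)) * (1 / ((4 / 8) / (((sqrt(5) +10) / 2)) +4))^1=-505440 / 1601 - 1296 * sqrt(5) / 1601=-317.51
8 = 8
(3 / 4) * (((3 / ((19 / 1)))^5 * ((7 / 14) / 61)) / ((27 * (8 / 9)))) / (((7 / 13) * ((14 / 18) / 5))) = 142155 / 473667834304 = 0.00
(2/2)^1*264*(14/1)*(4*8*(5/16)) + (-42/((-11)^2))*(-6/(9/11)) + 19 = 406797/11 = 36981.55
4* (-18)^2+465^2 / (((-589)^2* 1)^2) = 162309071601 / 125238481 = 1296.00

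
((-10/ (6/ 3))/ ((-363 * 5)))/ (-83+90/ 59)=-59/ 1744941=-0.00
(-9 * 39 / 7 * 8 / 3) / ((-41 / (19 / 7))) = 17784 / 2009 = 8.85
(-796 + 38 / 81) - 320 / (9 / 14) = -104758 / 81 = -1293.31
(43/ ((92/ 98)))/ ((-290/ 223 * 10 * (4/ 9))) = -4228749/ 533600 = -7.92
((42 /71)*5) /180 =7 /426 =0.02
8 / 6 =4 / 3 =1.33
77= 77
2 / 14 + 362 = 2535 / 7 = 362.14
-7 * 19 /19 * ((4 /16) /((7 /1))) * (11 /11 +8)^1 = -9 /4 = -2.25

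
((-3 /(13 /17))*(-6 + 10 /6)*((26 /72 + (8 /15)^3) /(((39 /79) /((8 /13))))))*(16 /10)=148761424 /8555625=17.39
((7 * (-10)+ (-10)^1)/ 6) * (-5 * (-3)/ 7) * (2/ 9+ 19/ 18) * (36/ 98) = -4600/ 343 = -13.41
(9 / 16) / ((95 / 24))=27 / 190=0.14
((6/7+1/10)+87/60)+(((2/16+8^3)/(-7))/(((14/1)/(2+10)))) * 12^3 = -106191881/980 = -108359.06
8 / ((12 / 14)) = 28 / 3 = 9.33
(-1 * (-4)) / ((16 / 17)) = 17 / 4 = 4.25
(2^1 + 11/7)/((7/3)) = 75/49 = 1.53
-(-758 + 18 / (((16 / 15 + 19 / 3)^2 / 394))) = 860402 / 1369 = 628.49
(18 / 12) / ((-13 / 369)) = -42.58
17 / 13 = 1.31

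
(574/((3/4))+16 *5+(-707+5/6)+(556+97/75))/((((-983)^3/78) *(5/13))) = -17655261/118732760875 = -0.00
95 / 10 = 9.50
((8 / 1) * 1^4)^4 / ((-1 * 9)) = -4096 / 9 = -455.11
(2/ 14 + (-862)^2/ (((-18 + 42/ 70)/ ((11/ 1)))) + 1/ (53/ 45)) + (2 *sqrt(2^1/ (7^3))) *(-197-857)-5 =-15161942189/ 32277-2108 *sqrt(14)/ 49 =-469905.44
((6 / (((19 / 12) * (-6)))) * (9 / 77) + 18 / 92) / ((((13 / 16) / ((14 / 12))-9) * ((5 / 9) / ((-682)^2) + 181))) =-134201232 / 1655546097185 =-0.00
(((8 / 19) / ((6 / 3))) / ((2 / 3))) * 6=36 / 19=1.89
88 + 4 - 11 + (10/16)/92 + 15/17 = 1024597/12512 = 81.89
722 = 722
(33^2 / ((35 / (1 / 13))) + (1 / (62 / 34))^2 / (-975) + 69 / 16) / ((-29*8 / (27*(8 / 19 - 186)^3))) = 34704276616765598391 / 6957986344400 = 4987689.67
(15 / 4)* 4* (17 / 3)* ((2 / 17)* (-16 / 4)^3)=-640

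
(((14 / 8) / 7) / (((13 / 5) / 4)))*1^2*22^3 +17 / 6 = 319661 / 78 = 4098.22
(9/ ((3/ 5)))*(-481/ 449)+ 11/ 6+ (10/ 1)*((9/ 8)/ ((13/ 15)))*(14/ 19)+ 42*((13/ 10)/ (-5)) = -129681082/ 8317725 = -15.59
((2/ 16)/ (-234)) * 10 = -5/ 936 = -0.01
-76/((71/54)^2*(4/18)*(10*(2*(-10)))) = 124659/126025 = 0.99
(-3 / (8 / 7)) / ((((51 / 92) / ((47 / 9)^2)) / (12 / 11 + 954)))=-36631847 / 297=-123339.55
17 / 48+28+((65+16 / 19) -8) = 78611 / 912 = 86.20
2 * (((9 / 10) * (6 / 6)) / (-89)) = -0.02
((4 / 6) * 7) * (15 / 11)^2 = 1050 / 121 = 8.68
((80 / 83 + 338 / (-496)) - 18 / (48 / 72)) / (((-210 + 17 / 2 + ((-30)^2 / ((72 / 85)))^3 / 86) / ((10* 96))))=-45404284800 / 24689387440489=-0.00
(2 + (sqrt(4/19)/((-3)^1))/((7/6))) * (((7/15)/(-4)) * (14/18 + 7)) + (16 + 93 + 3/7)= 14 * sqrt(19)/513 + 20339/189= 107.73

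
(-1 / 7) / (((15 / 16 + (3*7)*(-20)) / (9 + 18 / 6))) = 64 / 15645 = 0.00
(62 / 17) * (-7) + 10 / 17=-424 / 17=-24.94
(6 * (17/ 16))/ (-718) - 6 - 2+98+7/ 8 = 521935/ 5744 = 90.87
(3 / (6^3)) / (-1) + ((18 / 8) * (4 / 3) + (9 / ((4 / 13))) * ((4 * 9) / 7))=77321 / 504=153.41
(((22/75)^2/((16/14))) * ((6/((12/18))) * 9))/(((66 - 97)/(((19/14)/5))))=-20691/387500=-0.05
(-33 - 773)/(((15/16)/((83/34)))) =-535184/255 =-2098.76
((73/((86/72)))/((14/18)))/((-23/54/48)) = -61305984/6923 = -8855.41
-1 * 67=-67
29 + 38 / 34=512 / 17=30.12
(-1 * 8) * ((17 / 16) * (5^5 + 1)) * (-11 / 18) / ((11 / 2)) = 8857 / 3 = 2952.33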